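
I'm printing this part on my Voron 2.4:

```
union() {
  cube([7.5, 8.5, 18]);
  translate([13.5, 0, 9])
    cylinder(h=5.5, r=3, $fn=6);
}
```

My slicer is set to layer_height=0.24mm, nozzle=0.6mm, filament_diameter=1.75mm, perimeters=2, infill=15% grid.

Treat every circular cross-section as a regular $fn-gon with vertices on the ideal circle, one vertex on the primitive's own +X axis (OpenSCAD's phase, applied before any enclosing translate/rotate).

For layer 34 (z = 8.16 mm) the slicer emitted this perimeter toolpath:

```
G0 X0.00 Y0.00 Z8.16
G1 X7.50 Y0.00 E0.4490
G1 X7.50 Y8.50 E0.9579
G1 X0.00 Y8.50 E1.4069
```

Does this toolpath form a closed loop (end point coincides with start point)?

no

Start point (G0): (0.00, 0.00). End point (last G1): the path does not return to the start — open.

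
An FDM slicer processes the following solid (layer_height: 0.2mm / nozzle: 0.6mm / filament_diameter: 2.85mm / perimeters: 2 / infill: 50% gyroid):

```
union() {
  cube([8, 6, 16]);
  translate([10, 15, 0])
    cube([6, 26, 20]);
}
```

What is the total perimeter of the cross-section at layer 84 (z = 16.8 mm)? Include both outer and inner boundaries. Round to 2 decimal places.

64.00 mm

At z = 16.8 mm: the cube is absent (z outside [0, 16]); the 6×26 cube at (10, 15) contributes its full rectangle (perimeter 64.00 mm); Combining (union): only the 6×26 cube at (10, 15) is present, so the union is just that shape — boundary = 64.00 mm. Overall, the cross-section is a single solid region. Total boundary length (outer) = 64.00 mm.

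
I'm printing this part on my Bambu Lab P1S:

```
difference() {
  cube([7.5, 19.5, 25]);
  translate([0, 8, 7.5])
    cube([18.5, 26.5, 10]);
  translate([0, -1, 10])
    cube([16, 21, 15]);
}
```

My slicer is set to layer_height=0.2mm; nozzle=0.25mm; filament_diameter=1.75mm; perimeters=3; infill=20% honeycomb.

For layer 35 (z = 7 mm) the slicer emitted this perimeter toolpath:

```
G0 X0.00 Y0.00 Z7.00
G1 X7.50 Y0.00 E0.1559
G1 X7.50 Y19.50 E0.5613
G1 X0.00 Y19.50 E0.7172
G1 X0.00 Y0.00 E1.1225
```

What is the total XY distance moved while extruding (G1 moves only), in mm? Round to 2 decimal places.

54.00 mm

Sum the Euclidean lengths of each G1 segment: total = 54.00 mm.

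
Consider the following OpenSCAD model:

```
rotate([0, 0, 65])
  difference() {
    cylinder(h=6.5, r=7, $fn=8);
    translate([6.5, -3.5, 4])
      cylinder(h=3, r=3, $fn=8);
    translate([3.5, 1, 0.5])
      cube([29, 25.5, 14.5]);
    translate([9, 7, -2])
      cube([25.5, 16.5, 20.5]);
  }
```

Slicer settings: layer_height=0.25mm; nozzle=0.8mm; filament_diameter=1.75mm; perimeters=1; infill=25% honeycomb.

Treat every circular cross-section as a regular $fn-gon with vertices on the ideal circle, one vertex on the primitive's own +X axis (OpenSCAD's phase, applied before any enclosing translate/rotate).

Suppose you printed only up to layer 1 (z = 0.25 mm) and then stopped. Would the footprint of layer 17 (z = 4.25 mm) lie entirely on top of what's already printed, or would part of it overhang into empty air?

Compare the two slices. At z = 0.25: the r=7 cylinder gives a regular 8-gon of circumradius 7 (constant along its height) (area = (8/2)·7.000²·sin(360°/8) = 138.59 mm²); the cylinder at (6.5, -3.5) does not reach this height (z outside [4, 7]); the cube at (3.5, 1) does not reach this height (z outside [0.5, 15]); the 25.5×16.5 cube at (9, 7) contributes its full rectangle (area 420.75 mm²); Taking the first minus the rest: starting from the r=7 cylinder (138.59 mm²), the 25.5×16.5 cube at (9, 7) misses the remaining region (no effect) — area = 138.59 mm²; (whole slice rotated 65° about Z — lengths, areas and connectivity unchanged). At z = 4.25: the r=7 cylinder contributes a regular 8-gon of circumradius 7 (area = (8/2)·7.000²·sin(360°/8) = 138.59 mm²); the r=3 cylinder at (6.5, -3.5) gives a regular 8-gon of circumradius 3 (constant along its height) (area = (8/2)·3.000²·sin(360°/8) = 25.46 mm²); the cube at (3.5, 1) is present — its section is the full 29×25.5 rectangle (area 739.50 mm²); the 25.5×16.5 cube at (9, 7) contributes its full rectangle (area 420.75 mm²); Taking the first minus the rest: starting from the r=7 cylinder (138.59 mm²), the r=3 cylinder at (6.5, -3.5) partially overlaps it — only the 7.59 mm² overlap (of its 25.46 mm²) is removed, clipping the outline; the 29×25.5 cube at (3.5, 1) partially overlaps it — only the 9.39 mm² overlap (of its 739.50 mm²) is removed, clipping the outline; the 25.5×16.5 cube at (9, 7) misses the remaining region (no effect) — area = 121.61 mm²; (whole slice rotated 65° about Z — lengths, areas and connectivity unchanged). Checking containment: the cross-section at z = 4.25 is a subset of the cross-section at z = 0.25.

entirely on top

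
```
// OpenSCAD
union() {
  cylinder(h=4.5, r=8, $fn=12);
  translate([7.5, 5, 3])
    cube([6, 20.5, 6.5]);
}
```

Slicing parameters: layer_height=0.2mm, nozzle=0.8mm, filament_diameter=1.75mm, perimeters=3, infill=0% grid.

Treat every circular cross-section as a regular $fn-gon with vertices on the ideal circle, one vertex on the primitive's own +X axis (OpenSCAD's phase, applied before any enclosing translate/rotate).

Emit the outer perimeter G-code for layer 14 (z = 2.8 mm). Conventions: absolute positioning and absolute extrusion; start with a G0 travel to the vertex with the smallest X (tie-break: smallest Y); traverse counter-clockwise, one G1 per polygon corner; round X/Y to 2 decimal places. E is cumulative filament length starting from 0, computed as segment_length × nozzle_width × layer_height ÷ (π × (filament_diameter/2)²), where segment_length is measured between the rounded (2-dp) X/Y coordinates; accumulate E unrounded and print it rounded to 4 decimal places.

At z = 2.8 mm: the r=8 cylinder gives a regular 12-gon of circumradius 8 (constant along its height); the cube at (7.5, 5) does not reach this height (z outside [3, 9.5]); Merging all regions: only the r=8 cylinder is present, so the union is just that shape — 1 connected region. The outline is a single polygon with 12 vertices. Extrusion per mm of travel: 0.8 × 0.2 / (π × 0.875²) = 0.066520. Accumulating E over each segment gives final E = 3.3060.

G0 X-8.00 Y0.00 Z2.80
G1 X-6.93 Y-4.00 E0.2754
G1 X-4.00 Y-6.93 E0.5511
G1 X0.00 Y-8.00 E0.8265
G1 X4.00 Y-6.93 E1.1019
G1 X6.93 Y-4.00 E1.3776
G1 X8.00 Y0.00 E1.6530
G1 X6.93 Y4.00 E1.9285
G1 X4.00 Y6.93 E2.2041
G1 X0.00 Y8.00 E2.4795
G1 X-4.00 Y6.93 E2.7550
G1 X-6.93 Y4.00 E3.0306
G1 X-8.00 Y0.00 E3.3060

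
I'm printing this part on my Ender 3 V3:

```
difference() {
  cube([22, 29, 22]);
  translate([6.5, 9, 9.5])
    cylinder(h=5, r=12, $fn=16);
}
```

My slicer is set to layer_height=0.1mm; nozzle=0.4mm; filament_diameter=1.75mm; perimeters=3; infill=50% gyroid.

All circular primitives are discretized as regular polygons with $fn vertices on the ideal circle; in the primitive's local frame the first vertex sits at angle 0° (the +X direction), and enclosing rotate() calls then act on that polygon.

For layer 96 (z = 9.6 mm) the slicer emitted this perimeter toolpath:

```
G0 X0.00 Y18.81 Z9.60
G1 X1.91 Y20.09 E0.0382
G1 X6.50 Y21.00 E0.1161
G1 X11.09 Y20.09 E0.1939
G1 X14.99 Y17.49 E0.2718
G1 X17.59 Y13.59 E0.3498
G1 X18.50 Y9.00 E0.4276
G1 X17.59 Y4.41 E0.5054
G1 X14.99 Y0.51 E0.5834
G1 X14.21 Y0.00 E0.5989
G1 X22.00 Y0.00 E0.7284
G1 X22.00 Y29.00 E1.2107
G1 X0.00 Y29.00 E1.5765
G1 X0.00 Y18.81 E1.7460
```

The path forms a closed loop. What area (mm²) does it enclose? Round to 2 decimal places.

Apply the shoelace formula to the sequence of (X, Y) vertices; enclosed area = 300.98 mm².

300.98 mm²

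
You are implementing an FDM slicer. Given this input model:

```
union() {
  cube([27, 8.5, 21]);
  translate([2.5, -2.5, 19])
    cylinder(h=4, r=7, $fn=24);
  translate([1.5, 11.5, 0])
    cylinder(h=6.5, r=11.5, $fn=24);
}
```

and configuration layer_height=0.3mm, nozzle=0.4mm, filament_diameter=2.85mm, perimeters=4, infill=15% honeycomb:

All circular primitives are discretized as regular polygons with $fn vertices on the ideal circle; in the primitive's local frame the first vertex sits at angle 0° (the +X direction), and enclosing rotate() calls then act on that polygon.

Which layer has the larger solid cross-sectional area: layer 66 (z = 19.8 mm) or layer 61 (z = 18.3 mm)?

Layer 66 (z = 19.8): the cube (footprint 27×8.5) is included at this height (area 229.50 mm²); the cylinder at (2.5, -2.5): section is a regular 24-gon, circumradius r=7 (area = (24/2)·7.000²·sin(360°/24) = 152.19 mm²); the cylinder at (1.5, 11.5) does not reach this height (z outside [0, 6.5]); Merging all regions: the regions partially overlap — summed areas 381.69 mm² minus the doubly-counted overlap 31.80 mm² gives 349.89 mm² — area = 349.89 mm². So its area = 349.89 mm². Layer 61 (z = 18.3): the cube (footprint 27×8.5) is included at this height (area 229.50 mm²); the cylinder at (2.5, -2.5) does not reach this height (z outside [19, 23]); the cylinder at (1.5, 11.5) is absent (z outside [0, 6.5]); Taking the union: only the 27×8.5 cube is present, so the union is just that shape — area = 229.50 mm². So its area = 229.50 mm². Layer 66 is larger (349.89 vs 229.50 mm²).

layer 66 (z = 19.8 mm)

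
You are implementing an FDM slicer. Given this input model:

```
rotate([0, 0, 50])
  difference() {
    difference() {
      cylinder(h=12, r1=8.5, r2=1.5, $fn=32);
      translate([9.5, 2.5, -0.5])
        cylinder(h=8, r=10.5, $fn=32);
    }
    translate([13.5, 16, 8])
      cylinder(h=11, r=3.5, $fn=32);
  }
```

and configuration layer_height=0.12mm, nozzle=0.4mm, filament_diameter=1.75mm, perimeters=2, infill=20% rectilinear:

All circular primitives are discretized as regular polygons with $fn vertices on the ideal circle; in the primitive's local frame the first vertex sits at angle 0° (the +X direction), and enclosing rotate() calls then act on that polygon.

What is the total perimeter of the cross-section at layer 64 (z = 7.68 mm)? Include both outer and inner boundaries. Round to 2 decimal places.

25.22 mm

At z = 7.68 mm: the cone contributes a regular 32-gon of circumradius 4.020 (interpolated between r1=8.5 and r2=1.5 at t=0.640) (perimeter = 2·32·4.020·sin(180°/32) = 25.22 mm); the cylinder at (9.5, 2.5) is absent (z outside [-0.5, 7.5]); After the difference (first − rest): none of the subtracted shapes is present at this height, so the cone is unchanged — boundary = 25.22 mm; the cylinder at (13.5, 16) does not reach this height (z outside [8, 19]); Subtracting the remaining from the first: none of the subtracted shapes is present at this height, so the result so far is unchanged — boundary = 25.22 mm; (rotated 50° about Z; rotation is an isometry so areas/perimeters/island counts are preserved). Overall, the cross-section is a single solid region. Total boundary length (outer) = 25.22 mm.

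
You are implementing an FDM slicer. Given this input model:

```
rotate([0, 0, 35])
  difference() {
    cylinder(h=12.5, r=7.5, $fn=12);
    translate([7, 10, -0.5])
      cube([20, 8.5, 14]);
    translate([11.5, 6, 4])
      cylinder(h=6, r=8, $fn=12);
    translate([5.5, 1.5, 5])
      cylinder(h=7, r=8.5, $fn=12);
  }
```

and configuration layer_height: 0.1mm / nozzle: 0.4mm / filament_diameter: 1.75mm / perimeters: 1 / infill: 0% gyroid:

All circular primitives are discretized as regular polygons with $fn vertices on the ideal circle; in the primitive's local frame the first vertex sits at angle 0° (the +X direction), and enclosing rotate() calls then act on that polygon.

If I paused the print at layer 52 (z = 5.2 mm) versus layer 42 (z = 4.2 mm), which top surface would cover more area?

Layer 52 (z = 5.2): the r=7.5 cylinder contributes a regular 12-gon of circumradius 7.5 (area = (12/2)·7.500²·sin(360°/12) = 168.75 mm²); the 20×8.5 cube at (7, 10) contributes its full rectangle (area 170.00 mm²); the cylinder at (11.5, 6): section is a regular 12-gon, circumradius r=8 (area = (12/2)·8.000²·sin(360°/12) = 192.00 mm²); the r=8.5 cylinder at (5.5, 1.5) gives a regular 12-gon of circumradius 8.5 (constant along its height) (area = (12/2)·8.500²·sin(360°/12) = 216.75 mm²); Subtracting the remaining from the first: starting from the r=7.5 cylinder (168.75 mm²), the 20×8.5 cube at (7, 10) misses the remaining region (no effect); the r=8 cylinder at (11.5, 6) partially overlaps it — only the 11.59 mm² overlap (of its 192.00 mm²) is removed, clipping the outline; the r=8.5 cylinder at (5.5, 1.5) partially overlaps it — only the 92.69 mm² overlap (of its 216.75 mm²) is removed, clipping the outline — area = 64.47 mm²; (whole slice rotated 35° about Z — lengths, areas and connectivity unchanged). So its area = 64.47 mm². Layer 42 (z = 4.2): the cylinder: section is a regular 12-gon, circumradius r=7.5 (area = (12/2)·7.500²·sin(360°/12) = 168.75 mm²); the 20×8.5 cube at (7, 10) contributes its full rectangle (area 170.00 mm²); the r=8 cylinder at (11.5, 6) contributes a regular 12-gon of circumradius 8 (area = (12/2)·8.000²·sin(360°/12) = 192.00 mm²); the cylinder at (5.5, 1.5) is not intersected at this z (z outside [5, 12]); Taking the first minus the rest: starting from the r=7.5 cylinder (168.75 mm²), the 20×8.5 cube at (7, 10) misses the remaining region (no effect); the r=8 cylinder at (11.5, 6) partially overlaps it — only the 11.59 mm² overlap (of its 192.00 mm²) is removed, clipping the outline — area = 157.16 mm²; (rotated 35° about Z; rotation is an isometry so areas/perimeters/island counts are preserved). So its area = 157.16 mm². Layer 42 is larger (157.16 vs 64.47 mm²).

layer 42 (z = 4.2 mm)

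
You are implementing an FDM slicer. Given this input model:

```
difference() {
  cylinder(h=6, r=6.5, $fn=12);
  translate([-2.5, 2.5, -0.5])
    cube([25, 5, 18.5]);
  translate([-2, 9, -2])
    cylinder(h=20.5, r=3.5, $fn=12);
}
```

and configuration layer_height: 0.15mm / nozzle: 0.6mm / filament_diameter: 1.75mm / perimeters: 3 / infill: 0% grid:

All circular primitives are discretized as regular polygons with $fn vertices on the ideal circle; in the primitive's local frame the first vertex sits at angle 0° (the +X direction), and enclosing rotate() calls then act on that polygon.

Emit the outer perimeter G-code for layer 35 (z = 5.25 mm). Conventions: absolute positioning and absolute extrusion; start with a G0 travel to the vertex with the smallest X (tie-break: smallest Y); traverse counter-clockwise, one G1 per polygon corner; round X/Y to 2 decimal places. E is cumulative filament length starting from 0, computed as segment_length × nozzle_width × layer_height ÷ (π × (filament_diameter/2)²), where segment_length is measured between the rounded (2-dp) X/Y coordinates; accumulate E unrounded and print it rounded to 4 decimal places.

At z = 5.25 mm: the r=6.5 cylinder contributes a regular 12-gon of circumradius 6.5; the cube at (-2.5, 2.5) is present — its section is the full 25×5 rectangle; the cylinder at (-2, 9): section is a regular 12-gon, circumradius r=3.5; Taking the first minus the rest: starting from the r=6.5 cylinder, the 25×5 cube at (-2.5, 2.5) partially overlaps it — only the 25.44 mm² overlap (of its 125.00 mm²) is removed, clipping the outline; the r=3.5 cylinder at (-2, 9) partially overlaps it — only the 0.04 mm² overlap (of its 36.75 mm²) is removed, clipping the outline — 1 connected region. The outline is a single polygon with 13 vertices. Extrusion per mm of travel: 0.6 × 0.15 / (π × 0.875²) = 0.037418. Accumulating E over each segment gives final E = 1.5620.

G0 X-6.50 Y0.00 Z5.25
G1 X-5.63 Y-3.25 E0.1259
G1 X-3.25 Y-5.63 E0.2518
G1 X0.00 Y-6.50 E0.3777
G1 X3.25 Y-5.63 E0.5036
G1 X5.63 Y-3.25 E0.6296
G1 X6.50 Y0.00 E0.7554
G1 X5.83 Y2.50 E0.8523
G1 X-2.50 Y2.50 E1.1640
G1 X-2.50 Y5.63 E1.2811
G1 X-2.87 Y5.73 E1.2954
G1 X-3.25 Y5.63 E1.3101
G1 X-5.63 Y3.25 E1.4361
G1 X-6.50 Y0.00 E1.5620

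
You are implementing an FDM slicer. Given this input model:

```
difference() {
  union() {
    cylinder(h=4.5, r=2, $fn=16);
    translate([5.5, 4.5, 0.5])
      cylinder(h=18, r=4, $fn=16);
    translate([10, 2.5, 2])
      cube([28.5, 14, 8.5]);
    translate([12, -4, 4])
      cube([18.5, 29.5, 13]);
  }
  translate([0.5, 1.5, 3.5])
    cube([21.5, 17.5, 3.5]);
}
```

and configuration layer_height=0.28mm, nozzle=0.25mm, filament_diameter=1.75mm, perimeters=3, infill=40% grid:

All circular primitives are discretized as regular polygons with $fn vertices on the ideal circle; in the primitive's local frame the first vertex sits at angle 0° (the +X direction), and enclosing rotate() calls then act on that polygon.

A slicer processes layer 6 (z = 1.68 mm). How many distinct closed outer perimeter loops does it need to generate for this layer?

2

At z = 1.68 mm: the r=2 cylinder contributes a regular 16-gon of circumradius 2; the r=4 cylinder at (5.5, 4.5) contributes a regular 16-gon of circumradius 4; the cube at (10, 2.5) does not reach this height (z outside [2, 10.5]); the cube at (12, -4) is not intersected at this z (z outside [4, 17]); Merging all regions: the 2 present regions are separate (no shared area or edge), so areas and boundary lengths simply add and each stays a separate island — 2 connected regions; the cube at (0.5, 1.5) is not intersected at this z (z outside [3.5, 7]); After the difference (first − rest): none of the subtracted shapes is present at this height, so that combined region is unchanged — 2 connected regions. The result has 2 disconnected regions.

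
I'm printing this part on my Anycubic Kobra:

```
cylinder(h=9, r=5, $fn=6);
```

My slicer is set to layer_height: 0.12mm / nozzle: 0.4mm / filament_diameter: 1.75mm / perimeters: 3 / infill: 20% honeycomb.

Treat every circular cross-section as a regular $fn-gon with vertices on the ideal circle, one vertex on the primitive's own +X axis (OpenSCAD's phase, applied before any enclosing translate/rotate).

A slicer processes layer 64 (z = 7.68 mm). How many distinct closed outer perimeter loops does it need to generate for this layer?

1

At z = 7.68 mm: the r=5 cylinder gives a regular 6-gon of circumradius 5 (constant along its height). The result has 1 disconnected region.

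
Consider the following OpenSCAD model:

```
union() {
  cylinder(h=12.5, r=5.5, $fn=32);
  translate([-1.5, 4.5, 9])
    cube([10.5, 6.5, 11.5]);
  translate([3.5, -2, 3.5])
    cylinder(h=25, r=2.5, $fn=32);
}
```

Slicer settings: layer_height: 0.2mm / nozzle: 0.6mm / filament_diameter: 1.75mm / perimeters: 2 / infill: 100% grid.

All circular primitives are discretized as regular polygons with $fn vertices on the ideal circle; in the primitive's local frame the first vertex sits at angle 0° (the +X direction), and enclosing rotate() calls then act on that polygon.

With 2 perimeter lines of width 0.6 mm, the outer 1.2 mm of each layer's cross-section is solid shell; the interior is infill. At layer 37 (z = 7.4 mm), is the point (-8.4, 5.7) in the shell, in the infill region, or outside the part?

At z = 7.4 mm: the r=5.5 cylinder contributes a regular 32-gon of circumradius 5.5; the cube at (-1.5, 4.5) does not reach this height (z outside [9, 20.5]); the r=2.5 cylinder at (3.5, -2) gives a regular 32-gon of circumradius 2.5 (constant along its height); Taking the union: the regions partially overlap (shared area 15.91 mm²), so overlapping operands fuse into one piece — 1 connected region. Overall, the cross-section is a single solid region. The nearest boundary edge runs (-5.08, 2.10)→(-4.57, 3.06); distance from the point to it = 4.65 mm. The point is not inside any of the regions above, so it lies outside the cross-section (4.65 mm from the nearest boundary).

outside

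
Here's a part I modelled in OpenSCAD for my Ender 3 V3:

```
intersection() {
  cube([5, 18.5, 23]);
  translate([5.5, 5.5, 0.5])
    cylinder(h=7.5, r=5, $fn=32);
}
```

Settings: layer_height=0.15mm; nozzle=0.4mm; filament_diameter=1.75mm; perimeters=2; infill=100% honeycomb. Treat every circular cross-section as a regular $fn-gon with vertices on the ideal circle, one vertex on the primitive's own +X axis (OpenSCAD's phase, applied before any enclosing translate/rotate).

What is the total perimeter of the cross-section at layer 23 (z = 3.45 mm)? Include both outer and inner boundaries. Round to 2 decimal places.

At z = 3.45 mm: the 5×18.5 cube contributes its full rectangle (perimeter 47.00 mm); the cylinder at (5.5, 5.5): section is a regular 32-gon, circumradius r=5 (perimeter = 2·32·5.000·sin(180°/32) = 31.37 mm); Keeping only the common overlap: the r=5 cylinder at (5.5, 5.5) partially overlaps the 5×18.5 cube; clipping to the common part keeps 34.04 mm² — boundary = 24.58 mm. Overall, the cross-section is a single solid region. Total boundary length (outer) = 24.58 mm.

24.58 mm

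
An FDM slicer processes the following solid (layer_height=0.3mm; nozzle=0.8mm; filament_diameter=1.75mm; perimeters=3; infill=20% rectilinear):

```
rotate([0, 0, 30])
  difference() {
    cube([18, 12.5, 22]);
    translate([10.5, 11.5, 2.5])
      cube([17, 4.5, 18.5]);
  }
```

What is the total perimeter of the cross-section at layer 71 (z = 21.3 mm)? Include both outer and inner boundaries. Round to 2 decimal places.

61.00 mm

At z = 21.3 mm: the 18×12.5 cube contributes its full rectangle (perimeter 61.00 mm); the cube at (10.5, 11.5) is not intersected at this z (z outside [2.5, 21]); After the difference (first − rest): none of the subtracted shapes is present at this height, so the 18×12.5 cube is unchanged — boundary = 61.00 mm; (rotated 30° about Z; rotation is an isometry so areas/perimeters/island counts are preserved). Overall, the cross-section is a single solid region. Total boundary length (outer) = 61.00 mm.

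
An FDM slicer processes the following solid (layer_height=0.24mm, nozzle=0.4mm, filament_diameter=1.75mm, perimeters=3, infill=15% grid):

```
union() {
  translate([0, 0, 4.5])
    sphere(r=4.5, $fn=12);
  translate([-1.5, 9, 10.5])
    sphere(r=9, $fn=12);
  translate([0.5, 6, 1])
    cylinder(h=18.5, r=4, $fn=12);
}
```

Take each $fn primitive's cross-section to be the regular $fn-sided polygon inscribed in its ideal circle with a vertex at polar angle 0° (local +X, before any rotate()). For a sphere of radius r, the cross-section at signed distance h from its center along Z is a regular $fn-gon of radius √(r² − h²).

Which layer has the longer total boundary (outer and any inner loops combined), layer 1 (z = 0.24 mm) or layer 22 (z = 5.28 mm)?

layer 22 (z = 5.28 mm)

Layer 1 (z = 0.24): the r=4.5 sphere contributes a regular 12-gon of circumradius √(4.5²−4.26²) = 1.450 (perimeter = 2·12·1.450·sin(180°/12) = 9.01 mm); the sphere at (-1.5, 9) is absent (|z−center|=10.260 > r=9); the cylinder at (0.5, 6) does not reach this height (z outside [1, 19.5]); Taking the union: only the r=4.5 sphere is present, so the union is just that shape — boundary = 9.01 mm. So its perimeter = 9.01 mm. Layer 22 (z = 5.28): the sphere: section is a regular 12-gon, circumradius = √(r²−h²) = √(4.5²−0.78²) = 4.432 (perimeter = 2·12·4.432·sin(180°/12) = 27.53 mm); the sphere at (-1.5, 9): section is a regular 12-gon, circumradius = √(r²−h²) = √(9²−5.22²) = 7.332 (perimeter = 2·12·7.332·sin(180°/12) = 45.54 mm); the r=4 cylinder at (0.5, 6) contributes a regular 12-gon of circumradius 4 (perimeter = 2·12·4.000·sin(180°/12) = 24.85 mm); Merging all regions: the regions partially overlap (shared area 58.36 mm²), so the edge portions inside another operand are dropped and the merged outline is re-measured after clipping — boundary = 58.21 mm. So its perimeter = 58.21 mm. Layer 22 is larger (58.21 vs 9.01 mm).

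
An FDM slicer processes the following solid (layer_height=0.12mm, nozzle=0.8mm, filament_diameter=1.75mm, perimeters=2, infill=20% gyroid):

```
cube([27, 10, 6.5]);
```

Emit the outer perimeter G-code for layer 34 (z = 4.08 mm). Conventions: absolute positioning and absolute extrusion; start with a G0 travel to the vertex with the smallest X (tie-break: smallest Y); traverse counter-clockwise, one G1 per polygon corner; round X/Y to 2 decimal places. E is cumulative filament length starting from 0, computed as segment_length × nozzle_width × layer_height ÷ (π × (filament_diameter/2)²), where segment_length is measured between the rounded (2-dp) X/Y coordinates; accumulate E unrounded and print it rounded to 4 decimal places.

G0 X0.00 Y0.00 Z4.08
G1 X27.00 Y0.00 E1.0776
G1 X27.00 Y10.00 E1.4767
G1 X0.00 Y10.00 E2.5544
G1 X0.00 Y0.00 E2.9535

At z = 4.08 mm: the cube is present — its section is the full 27×10 rectangle. The outline is a single polygon with 4 vertices. Extrusion per mm of travel: 0.8 × 0.12 / (π × 0.875²) = 0.039912. Accumulating E over each segment gives final E = 2.9535.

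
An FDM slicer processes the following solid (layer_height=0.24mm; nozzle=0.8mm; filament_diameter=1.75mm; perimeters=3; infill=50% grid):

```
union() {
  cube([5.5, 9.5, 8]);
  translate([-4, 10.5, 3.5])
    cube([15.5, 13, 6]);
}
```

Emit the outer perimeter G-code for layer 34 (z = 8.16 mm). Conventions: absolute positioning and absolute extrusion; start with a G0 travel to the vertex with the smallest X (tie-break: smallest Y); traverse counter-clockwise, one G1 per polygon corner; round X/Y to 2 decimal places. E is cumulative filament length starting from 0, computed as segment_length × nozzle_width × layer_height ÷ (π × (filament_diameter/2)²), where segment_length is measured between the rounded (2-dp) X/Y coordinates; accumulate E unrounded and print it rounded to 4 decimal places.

At z = 8.16 mm: the cube is not intersected at this z (z outside [0, 8]); the 15.5×13 cube at (-4, 10.5) contributes its full rectangle; Combining (union): only the 15.5×13 cube at (-4, 10.5) is present, so the union is just that shape — 1 connected region. The outline is a single polygon with 4 vertices. Extrusion per mm of travel: 0.8 × 0.24 / (π × 0.875²) = 0.079824. Accumulating E over each segment gives final E = 4.5500.

G0 X-4.00 Y10.50 Z8.16
G1 X11.50 Y10.50 E1.2373
G1 X11.50 Y23.50 E2.2750
G1 X-4.00 Y23.50 E3.5123
G1 X-4.00 Y10.50 E4.5500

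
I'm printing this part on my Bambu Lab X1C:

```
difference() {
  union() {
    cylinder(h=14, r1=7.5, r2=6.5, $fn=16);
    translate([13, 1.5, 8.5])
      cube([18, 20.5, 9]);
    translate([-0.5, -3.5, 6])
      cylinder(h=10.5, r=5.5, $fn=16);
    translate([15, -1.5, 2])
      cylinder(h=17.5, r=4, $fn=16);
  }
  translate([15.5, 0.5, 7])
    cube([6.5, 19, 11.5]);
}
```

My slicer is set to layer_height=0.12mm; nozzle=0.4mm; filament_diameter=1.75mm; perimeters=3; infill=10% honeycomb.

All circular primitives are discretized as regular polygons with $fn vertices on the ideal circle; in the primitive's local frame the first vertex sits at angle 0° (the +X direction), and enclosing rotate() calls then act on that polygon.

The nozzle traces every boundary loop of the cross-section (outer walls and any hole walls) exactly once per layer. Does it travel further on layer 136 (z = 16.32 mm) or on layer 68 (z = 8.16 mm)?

Layer 136 (z = 16.32): the cone is absent (z outside [0, 14]); the 18×20.5 cube at (13, 1.5) contributes its full rectangle (perimeter 77.00 mm); the cylinder at (-0.5, -3.5): section is a regular 16-gon, circumradius r=5.5 (perimeter = 2·16·5.500·sin(180°/16) = 34.34 mm); the cylinder at (15, -1.5): section is a regular 16-gon, circumradius r=4 (perimeter = 2·16·4.000·sin(180°/16) = 24.97 mm); Combining (union): the regions partially overlap (shared area 3.21 mm²), so the edge portions inside another operand are dropped and the merged outline is re-measured after clipping — boundary = 126.42 mm; the cube at (15.5, 0.5) is present — its section is the full 6.5×19 rectangle (perimeter 51.00 mm); Subtracting the remaining from the first: starting from the result so far, the 6.5×19 cube at (15.5, 0.5) partially overlaps it — only the 119.54 mm² overlap (of its 123.50 mm²) is removed, clipping the outline — boundary = 167.06 mm. So its perimeter = 167.06 mm. Layer 68 (z = 8.16): the cone (r1=7.5→r2=6.5) has section circumradius 6.917 here — a regular 16-gon (perimeter = 2·16·6.917·sin(180°/16) = 43.18 mm); the cube at (13, 1.5) is not intersected at this z (z outside [8.5, 17.5]); the r=5.5 cylinder at (-0.5, -3.5) gives a regular 16-gon of circumradius 5.5 (constant along its height) (perimeter = 2·16·5.500·sin(180°/16) = 34.34 mm); the cylinder at (15, -1.5): section is a regular 16-gon, circumradius r=4 (perimeter = 2·16·4.000·sin(180°/16) = 24.97 mm); Combining (union): the regions partially overlap (shared area 73.19 mm²), so the edge portions inside another operand are dropped and the merged outline is re-measured after clipping — boundary = 71.50 mm; the cube at (15.5, 0.5) is present — its section is the full 6.5×19 rectangle (perimeter 51.00 mm); Subtracting the remaining from the first: starting from that combined region, the 6.5×19 cube at (15.5, 0.5) partially overlaps it — only the 3.72 mm² overlap (of its 123.50 mm²) is removed, clipping the outline — boundary = 72.67 mm. So its perimeter = 72.67 mm. Layer 136 is larger (167.06 vs 72.67 mm).

layer 136 (z = 16.32 mm)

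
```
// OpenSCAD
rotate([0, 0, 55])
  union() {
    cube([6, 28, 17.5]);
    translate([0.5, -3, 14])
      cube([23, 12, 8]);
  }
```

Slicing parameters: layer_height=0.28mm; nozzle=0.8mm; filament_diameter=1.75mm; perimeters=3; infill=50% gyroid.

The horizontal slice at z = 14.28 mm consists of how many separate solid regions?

At z = 14.28 mm: the 6×28 cube contributes its full rectangle; the 23×12 cube at (0.5, -3) contributes its full rectangle; Merging all regions: the regions partially overlap (shared area 49.50 mm²), so overlapping operands fuse into one piece — 1 connected region; (rotated 55° about Z; rotation is an isometry so areas/perimeters/island counts are preserved). The result has 1 disconnected region.

1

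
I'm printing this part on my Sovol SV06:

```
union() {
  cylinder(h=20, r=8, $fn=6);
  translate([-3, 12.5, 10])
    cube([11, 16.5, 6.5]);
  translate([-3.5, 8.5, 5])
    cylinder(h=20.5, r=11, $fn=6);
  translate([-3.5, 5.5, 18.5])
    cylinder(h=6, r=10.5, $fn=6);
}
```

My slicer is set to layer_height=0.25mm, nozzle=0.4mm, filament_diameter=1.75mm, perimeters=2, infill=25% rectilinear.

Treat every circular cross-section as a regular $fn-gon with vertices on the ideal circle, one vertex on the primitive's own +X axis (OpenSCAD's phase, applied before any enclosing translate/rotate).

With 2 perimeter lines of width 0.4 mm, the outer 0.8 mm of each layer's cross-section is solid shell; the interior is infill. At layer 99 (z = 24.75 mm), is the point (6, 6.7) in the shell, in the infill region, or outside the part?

At z = 24.75 mm: the cylinder is absent (z outside [0, 20]); the cube at (-3, 12.5) does not reach this height (z outside [10, 16.5]); the r=11 cylinder at (-3.5, 8.5) contributes a regular 6-gon of circumradius 11; the cylinder at (-3.5, 5.5) is not intersected at this z (z outside [18.5, 24.5]); Taking the union: only the r=11 cylinder at (-3.5, 8.5) is present, so the union is just that shape — 1 connected region. Overall, the cross-section is a single solid region. The nearest boundary edge runs (2.00, -1.03)→(7.50, 8.50); distance from the point to it = 0.40 mm. The point is inside the cross-section, 0.40 mm from the nearest boundary — within the 0.8 mm shell band (2 × 0.4).

shell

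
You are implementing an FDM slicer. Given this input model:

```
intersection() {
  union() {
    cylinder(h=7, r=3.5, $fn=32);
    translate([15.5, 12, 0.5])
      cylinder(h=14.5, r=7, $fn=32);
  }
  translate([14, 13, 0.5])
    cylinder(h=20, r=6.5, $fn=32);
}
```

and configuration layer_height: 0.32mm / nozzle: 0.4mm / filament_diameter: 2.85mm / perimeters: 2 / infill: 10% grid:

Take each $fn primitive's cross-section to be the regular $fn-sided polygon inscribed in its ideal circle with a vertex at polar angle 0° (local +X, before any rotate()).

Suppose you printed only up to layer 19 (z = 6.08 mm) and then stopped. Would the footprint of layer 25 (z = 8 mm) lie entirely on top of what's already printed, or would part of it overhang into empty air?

entirely on top

Compare the two slices. At z = 6.08: the r=3.5 cylinder contributes a regular 32-gon of circumradius 3.5 (area = (32/2)·3.500²·sin(360°/32) = 38.24 mm²); the cylinder at (15.5, 12): section is a regular 32-gon, circumradius r=7 (area = (32/2)·7.000²·sin(360°/32) = 152.95 mm²); Merging all regions: the 2 present regions are separate (no shared area or edge), so areas and boundary lengths simply add and each stays a separate island — area = 191.19 mm²; the cylinder at (14, 13): section is a regular 32-gon, circumradius r=6.5 (area = (32/2)·6.500²·sin(360°/32) = 131.88 mm²); Taking the intersection: the r=6.5 cylinder at (14, 13) partially overlaps the result so far; clipping to the common part keeps 117.28 mm² — area = 117.28 mm². At z = 8: the cylinder is not intersected at this z (z outside [0, 7]); the r=7 cylinder at (15.5, 12) gives a regular 32-gon of circumradius 7 (constant along its height) (area = (32/2)·7.000²·sin(360°/32) = 152.95 mm²); Taking the union: only the r=7 cylinder at (15.5, 12) is present, so the union is just that shape — area = 152.95 mm²; the r=6.5 cylinder at (14, 13) contributes a regular 32-gon of circumradius 6.5 (area = (32/2)·6.500²·sin(360°/32) = 131.88 mm²); Keeping only the common overlap: the r=6.5 cylinder at (14, 13) partially overlaps that combined region; clipping to the common part keeps 117.28 mm² — area = 117.28 mm². Checking containment: the cross-section at z = 8 is a subset of the cross-section at z = 6.08.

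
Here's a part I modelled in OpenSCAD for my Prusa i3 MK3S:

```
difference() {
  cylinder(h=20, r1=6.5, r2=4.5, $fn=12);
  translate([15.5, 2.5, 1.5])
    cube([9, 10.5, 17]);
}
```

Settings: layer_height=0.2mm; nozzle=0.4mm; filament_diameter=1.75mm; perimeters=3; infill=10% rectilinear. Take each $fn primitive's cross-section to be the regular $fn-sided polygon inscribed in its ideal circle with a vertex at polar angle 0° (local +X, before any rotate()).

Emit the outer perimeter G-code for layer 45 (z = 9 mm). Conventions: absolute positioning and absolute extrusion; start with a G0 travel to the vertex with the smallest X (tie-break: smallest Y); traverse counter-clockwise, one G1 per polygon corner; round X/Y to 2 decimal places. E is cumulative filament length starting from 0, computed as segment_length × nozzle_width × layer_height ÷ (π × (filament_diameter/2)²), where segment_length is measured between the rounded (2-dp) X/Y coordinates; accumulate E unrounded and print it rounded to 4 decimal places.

G0 X-5.60 Y0.00 Z9.00
G1 X-4.85 Y-2.80 E0.0964
G1 X-2.80 Y-4.85 E0.1928
G1 X0.00 Y-5.60 E0.2892
G1 X2.80 Y-4.85 E0.3857
G1 X4.85 Y-2.80 E0.4821
G1 X5.60 Y0.00 E0.5785
G1 X4.85 Y2.80 E0.6749
G1 X2.80 Y4.85 E0.7713
G1 X0.00 Y5.60 E0.8677
G1 X-2.80 Y4.85 E0.9642
G1 X-4.85 Y2.80 E1.0606
G1 X-5.60 Y0.00 E1.1570

At z = 9 mm: the cone contributes a regular 12-gon of circumradius 5.600 (interpolated between r1=6.5 and r2=4.5 at t=0.450); the cube at (15.5, 2.5) (footprint 9×10.5) is included at this height; Subtracting the remaining from the first: starting from the cone, the 9×10.5 cube at (15.5, 2.5) misses the remaining region (no effect) — 1 connected region. The outline is a single polygon with 12 vertices. Extrusion per mm of travel: 0.4 × 0.2 / (π × 0.875²) = 0.033260. Accumulating E over each segment gives final E = 1.1570.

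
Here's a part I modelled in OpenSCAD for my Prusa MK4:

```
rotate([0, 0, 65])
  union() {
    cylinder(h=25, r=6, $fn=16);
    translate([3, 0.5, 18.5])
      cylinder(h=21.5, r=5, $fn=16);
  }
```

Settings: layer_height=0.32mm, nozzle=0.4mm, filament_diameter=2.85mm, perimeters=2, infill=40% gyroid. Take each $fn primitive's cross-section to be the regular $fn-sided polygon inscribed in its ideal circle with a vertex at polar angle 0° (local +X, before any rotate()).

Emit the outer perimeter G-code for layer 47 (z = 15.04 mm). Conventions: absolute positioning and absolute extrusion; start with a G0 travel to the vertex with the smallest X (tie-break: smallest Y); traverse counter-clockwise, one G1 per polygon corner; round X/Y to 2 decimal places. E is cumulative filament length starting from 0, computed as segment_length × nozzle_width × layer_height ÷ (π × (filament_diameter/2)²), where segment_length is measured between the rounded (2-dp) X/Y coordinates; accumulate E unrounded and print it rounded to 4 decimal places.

At z = 15.04 mm: the r=6 cylinder contributes a regular 16-gon of circumradius 6; the cylinder at (3, 0.5) does not reach this height (z outside [18.5, 40]); Taking the union: only the r=6 cylinder is present, so the union is just that shape — 1 connected region; (whole slice rotated 65° about Z — lengths, areas and connectivity unchanged). The outline is a single polygon with 16 vertices. Extrusion per mm of travel: 0.4 × 0.32 / (π × 1.425²) = 0.020065. Accumulating E over each segment gives final E = 0.7514.

G0 X-5.99 Y0.26 Z15.04
G1 X-5.64 Y-2.05 E0.0469
G1 X-4.42 Y-4.05 E0.0939
G1 X-2.54 Y-5.44 E0.1408
G1 X-0.26 Y-5.99 E0.1879
G1 X2.05 Y-5.64 E0.2347
G1 X4.05 Y-4.42 E0.2817
G1 X5.44 Y-2.54 E0.3287
G1 X5.99 Y-0.26 E0.3757
G1 X5.64 Y2.05 E0.4226
G1 X4.42 Y4.05 E0.4696
G1 X2.54 Y5.44 E0.5165
G1 X0.26 Y5.99 E0.5636
G1 X-2.05 Y5.64 E0.6104
G1 X-4.05 Y4.42 E0.6575
G1 X-5.44 Y2.54 E0.7044
G1 X-5.99 Y0.26 E0.7514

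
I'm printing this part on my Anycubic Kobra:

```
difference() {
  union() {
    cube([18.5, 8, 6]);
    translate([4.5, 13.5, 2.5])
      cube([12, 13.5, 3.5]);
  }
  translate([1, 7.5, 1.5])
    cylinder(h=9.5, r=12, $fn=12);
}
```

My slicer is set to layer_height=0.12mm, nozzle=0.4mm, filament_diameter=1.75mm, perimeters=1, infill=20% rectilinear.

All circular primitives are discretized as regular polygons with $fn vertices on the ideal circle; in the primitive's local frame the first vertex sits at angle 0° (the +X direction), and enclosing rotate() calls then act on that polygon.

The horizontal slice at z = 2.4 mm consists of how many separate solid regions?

1

At z = 2.4 mm: the cube (footprint 18.5×8) is included at this height; the cube at (4.5, 13.5) is absent (z outside [2.5, 6]); Merging all regions: only the 18.5×8 cube is present, so the union is just that shape — 1 connected region; the cylinder at (1, 7.5): section is a regular 12-gon, circumradius r=12; After the difference (first − rest): starting from the result so far, the r=12 cylinder at (1, 7.5) partially overlaps it — only the 95.61 mm² overlap (of its 432.00 mm²) is removed, clipping the outline — 1 connected region. The result has 1 disconnected region.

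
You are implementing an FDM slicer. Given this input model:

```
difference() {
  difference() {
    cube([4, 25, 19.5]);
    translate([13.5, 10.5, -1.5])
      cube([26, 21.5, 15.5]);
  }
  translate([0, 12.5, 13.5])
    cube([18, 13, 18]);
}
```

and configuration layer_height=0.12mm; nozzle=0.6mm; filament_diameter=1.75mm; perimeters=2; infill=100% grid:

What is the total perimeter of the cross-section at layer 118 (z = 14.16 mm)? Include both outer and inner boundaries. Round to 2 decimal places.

At z = 14.16 mm: the cube (footprint 4×25) is included at this height (perimeter 58.00 mm); the cube at (13.5, 10.5) does not reach this height (z outside [-1.5, 14]); After the difference (first − rest): none of the subtracted shapes is present at this height, so the 4×25 cube is unchanged — boundary = 58.00 mm; the cube at (0, 12.5) (footprint 18×13) is included at this height (perimeter 62.00 mm); After the difference (first − rest): starting from that combined region, the 18×13 cube at (0, 12.5) partially overlaps it — only the 50.00 mm² overlap (of its 234.00 mm²) is removed, clipping the outline — boundary = 33.00 mm. Overall, the cross-section is a single solid region. Total boundary length (outer) = 33.00 mm.

33.00 mm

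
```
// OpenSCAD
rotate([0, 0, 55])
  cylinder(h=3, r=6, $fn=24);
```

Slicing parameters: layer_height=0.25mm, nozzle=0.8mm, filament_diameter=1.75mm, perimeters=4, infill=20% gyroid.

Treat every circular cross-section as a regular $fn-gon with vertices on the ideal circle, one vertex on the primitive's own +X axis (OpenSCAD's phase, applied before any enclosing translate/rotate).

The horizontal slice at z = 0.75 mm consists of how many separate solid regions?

1

At z = 0.75 mm: the cylinder: section is a regular 24-gon, circumradius r=6; (whole slice rotated 55° about Z — lengths, areas and connectivity unchanged). The result has 1 disconnected region.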